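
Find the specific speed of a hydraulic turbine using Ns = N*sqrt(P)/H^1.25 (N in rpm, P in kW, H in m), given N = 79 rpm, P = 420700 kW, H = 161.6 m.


Ns = 79 * 420700^0.5 / 161.6^1.25 = 88.9327


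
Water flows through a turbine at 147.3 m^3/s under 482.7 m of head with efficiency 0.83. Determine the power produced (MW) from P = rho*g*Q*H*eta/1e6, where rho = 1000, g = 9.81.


P = 1000 * 9.81 * 147.3 * 482.7 * 0.83 / 1e6 = 578.9315 MW


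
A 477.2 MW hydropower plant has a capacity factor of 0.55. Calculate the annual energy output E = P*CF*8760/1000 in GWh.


E = 477.2 * 0.55 * 8760 / 1000 = 2299.1496 GWh


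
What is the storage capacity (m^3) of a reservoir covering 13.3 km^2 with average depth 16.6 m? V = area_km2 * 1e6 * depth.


V = 13.3 * 1e6 * 16.6 = 2.2078e+08 m^3


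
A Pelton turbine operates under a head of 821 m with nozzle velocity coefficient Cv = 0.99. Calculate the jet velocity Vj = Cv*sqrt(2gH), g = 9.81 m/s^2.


Vj = 0.99 * sqrt(2*9.81*821) = 125.6482 m/s


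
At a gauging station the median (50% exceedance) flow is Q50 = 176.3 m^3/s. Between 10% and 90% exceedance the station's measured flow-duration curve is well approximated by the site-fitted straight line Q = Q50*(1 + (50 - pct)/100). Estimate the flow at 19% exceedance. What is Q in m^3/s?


Q = 176.3 * (1 + (50 - 19)/100) = 230.9530 m^3/s


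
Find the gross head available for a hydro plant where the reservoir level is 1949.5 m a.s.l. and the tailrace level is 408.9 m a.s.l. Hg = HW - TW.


Hg = 1949.5 - 408.9 = 1540.6000 m


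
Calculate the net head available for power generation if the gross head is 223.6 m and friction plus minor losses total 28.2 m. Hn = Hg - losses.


Hn = 223.6 - 28.2 = 195.4000 m


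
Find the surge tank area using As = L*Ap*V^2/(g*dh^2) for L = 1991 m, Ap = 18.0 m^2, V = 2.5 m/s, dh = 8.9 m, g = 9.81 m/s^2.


As = 1991 * 18.0 * 2.5^2 / (9.81 * 8.9^2) = 288.2536 m^2


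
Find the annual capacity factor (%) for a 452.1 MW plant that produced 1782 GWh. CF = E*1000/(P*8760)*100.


CF = 1782 * 1000 / (452.1 * 8760) * 100 = 44.9955 %


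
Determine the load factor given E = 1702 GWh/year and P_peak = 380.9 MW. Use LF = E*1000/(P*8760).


LF = 1702 * 1000 / (380.9 * 8760) = 0.5101


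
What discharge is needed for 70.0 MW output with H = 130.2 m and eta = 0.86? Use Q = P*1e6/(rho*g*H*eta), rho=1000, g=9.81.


Q = 70.0 * 1e6 / (1000 * 9.81 * 130.2 * 0.86) = 63.7264 m^3/s


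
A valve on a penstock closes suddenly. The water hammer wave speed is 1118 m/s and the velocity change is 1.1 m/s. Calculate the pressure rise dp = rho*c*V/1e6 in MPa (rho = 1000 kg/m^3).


dp = 1000 * 1118 * 1.1 / 1e6 = 1.2298 MPa


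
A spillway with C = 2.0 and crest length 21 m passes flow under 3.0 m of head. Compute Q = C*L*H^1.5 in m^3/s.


Q = 2.0 * 21 * 3.0^1.5 = 218.2384 m^3/s


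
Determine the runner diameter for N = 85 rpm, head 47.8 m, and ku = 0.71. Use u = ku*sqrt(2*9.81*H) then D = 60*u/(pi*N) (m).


u = 0.71 * sqrt(2*9.81*47.8) = 21.7431 m/s
D = 60 * 21.7431 / (pi * 85) = 4.8854 m


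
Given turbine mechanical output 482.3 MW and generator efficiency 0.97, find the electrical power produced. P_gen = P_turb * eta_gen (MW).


P_gen = 482.3 * 0.97 = 467.8310 MW


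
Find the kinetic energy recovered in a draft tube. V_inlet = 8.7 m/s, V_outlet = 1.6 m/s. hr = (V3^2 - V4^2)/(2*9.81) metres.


hr = (8.7^2 - 1.6^2) / (2*9.81) = 3.7273 m


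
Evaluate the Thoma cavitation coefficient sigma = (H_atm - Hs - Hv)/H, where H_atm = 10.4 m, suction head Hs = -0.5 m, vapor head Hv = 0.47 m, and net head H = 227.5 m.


sigma = (10.4 - (-0.5) - 0.47) / 227.5 = 0.0458


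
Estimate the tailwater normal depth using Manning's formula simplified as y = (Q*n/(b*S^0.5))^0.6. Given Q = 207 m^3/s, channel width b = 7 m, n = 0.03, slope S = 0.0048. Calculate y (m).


y = (207 * 0.03 / (7 * 0.0048^0.5))^0.6 = 4.6177 m


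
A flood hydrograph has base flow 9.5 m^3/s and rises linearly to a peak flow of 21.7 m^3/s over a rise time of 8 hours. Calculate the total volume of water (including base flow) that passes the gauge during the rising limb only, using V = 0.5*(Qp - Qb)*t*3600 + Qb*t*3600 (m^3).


V = 0.5*(21.7 - 9.5)*8*3600 + 9.5*8*3600 = 449280.0000 m^3


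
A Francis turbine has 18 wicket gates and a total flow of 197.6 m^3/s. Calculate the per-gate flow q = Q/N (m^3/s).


q = 197.6 / 18 = 10.9778 m^3/s


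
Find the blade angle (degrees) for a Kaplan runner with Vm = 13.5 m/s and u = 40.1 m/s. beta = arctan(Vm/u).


beta = arctan(13.5 / 40.1) = 18.6062 degrees


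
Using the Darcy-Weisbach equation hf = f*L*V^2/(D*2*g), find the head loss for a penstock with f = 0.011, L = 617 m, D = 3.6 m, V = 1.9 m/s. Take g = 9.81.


hf = 0.011 * 617 * 1.9^2 / (3.6 * 2 * 9.81) = 0.3469 m


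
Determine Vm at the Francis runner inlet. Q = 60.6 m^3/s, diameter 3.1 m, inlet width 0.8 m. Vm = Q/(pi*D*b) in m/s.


Vm = 60.6 / (pi * 3.1 * 0.8) = 7.7781 m/s


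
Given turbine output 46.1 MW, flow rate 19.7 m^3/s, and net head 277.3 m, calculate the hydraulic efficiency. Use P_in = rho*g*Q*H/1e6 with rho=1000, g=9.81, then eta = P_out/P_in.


P_in = 1000 * 9.81 * 19.7 * 277.3 / 1e6 = 53.5902 MW
eta = 46.1 / 53.5902 = 0.8602


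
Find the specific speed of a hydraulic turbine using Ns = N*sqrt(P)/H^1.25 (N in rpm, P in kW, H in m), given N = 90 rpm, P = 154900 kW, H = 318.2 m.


Ns = 90 * 154900^0.5 / 318.2^1.25 = 26.3568


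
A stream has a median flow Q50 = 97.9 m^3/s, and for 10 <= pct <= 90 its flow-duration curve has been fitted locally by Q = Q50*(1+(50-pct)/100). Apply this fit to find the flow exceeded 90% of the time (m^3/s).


Q = 97.9 * (1 + (50 - 90)/100) = 58.7400 m^3/s


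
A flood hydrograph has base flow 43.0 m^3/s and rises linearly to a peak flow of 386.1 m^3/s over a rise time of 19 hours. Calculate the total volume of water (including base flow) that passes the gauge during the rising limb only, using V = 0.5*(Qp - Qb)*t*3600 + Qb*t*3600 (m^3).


V = 0.5*(386.1 - 43.0)*19*3600 + 43.0*19*3600 = 1.4675e+07 m^3


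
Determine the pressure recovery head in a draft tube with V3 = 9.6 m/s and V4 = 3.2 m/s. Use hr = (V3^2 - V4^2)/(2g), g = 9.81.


hr = (9.6^2 - 3.2^2) / (2*9.81) = 4.1753 m


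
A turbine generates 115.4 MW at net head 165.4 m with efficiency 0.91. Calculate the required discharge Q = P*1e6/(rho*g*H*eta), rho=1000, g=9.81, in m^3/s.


Q = 115.4 * 1e6 / (1000 * 9.81 * 165.4 * 0.91) = 78.1556 m^3/s


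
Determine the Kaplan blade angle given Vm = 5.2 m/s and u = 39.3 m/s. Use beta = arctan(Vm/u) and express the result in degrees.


beta = arctan(5.2 / 39.3) = 7.5373 degrees


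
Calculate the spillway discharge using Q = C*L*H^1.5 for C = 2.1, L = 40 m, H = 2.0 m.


Q = 2.1 * 40 * 2.0^1.5 = 237.5879 m^3/s


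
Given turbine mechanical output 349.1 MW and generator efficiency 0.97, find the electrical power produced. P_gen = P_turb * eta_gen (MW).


P_gen = 349.1 * 0.97 = 338.6270 MW


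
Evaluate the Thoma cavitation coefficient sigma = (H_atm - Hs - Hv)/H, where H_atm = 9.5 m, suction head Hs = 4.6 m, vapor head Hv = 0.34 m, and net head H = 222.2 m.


sigma = (9.5 - 4.6 - 0.34) / 222.2 = 0.0205


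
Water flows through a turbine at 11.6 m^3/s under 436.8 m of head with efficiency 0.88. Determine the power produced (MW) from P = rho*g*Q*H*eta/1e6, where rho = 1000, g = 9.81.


P = 1000 * 9.81 * 11.6 * 436.8 * 0.88 / 1e6 = 43.7414 MW


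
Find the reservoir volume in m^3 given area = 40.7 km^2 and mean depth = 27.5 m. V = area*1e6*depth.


V = 40.7 * 1e6 * 27.5 = 1.1192e+09 m^3


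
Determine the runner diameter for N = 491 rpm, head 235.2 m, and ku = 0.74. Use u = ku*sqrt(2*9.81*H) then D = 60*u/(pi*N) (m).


u = 0.74 * sqrt(2*9.81*235.2) = 50.2690 m/s
D = 60 * 50.2690 / (pi * 491) = 1.9553 m


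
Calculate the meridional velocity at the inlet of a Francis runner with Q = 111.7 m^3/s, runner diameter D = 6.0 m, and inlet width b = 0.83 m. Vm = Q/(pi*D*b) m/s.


Vm = 111.7 / (pi * 6.0 * 0.83) = 7.1396 m/s


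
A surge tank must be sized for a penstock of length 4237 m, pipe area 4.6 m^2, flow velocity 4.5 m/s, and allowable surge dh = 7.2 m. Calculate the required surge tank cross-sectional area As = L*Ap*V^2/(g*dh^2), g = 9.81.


As = 4237 * 4.6 * 4.5^2 / (9.81 * 7.2^2) = 776.0815 m^2


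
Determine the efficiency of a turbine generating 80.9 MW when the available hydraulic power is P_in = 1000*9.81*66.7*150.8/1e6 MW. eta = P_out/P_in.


P_in = 1000 * 9.81 * 66.7 * 150.8 / 1e6 = 98.6725 MW
eta = 80.9 / 98.6725 = 0.8199


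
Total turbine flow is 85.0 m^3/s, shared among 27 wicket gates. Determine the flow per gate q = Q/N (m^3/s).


q = 85.0 / 27 = 3.1481 m^3/s


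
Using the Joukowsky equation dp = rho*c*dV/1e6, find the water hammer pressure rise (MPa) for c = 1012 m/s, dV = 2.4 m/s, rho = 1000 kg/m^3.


dp = 1000 * 1012 * 2.4 / 1e6 = 2.4288 MPa


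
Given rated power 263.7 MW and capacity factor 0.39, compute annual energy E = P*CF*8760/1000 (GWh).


E = 263.7 * 0.39 * 8760 / 1000 = 900.9047 GWh


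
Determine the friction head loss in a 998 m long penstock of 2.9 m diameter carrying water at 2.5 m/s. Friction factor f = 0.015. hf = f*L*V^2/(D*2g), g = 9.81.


hf = 0.015 * 998 * 2.5^2 / (2.9 * 2 * 9.81) = 1.6444 m


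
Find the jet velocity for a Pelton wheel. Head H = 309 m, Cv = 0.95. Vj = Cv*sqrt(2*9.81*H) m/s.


Vj = 0.95 * sqrt(2*9.81*309) = 73.9694 m/s


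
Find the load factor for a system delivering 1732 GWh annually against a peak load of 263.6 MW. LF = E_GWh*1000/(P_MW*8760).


LF = 1732 * 1000 / (263.6 * 8760) = 0.7501


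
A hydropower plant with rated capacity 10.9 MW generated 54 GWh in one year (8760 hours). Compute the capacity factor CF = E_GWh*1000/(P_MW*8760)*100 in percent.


CF = 54 * 1000 / (10.9 * 8760) * 100 = 56.5540 %


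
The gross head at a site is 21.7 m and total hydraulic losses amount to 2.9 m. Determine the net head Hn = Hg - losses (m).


Hn = 21.7 - 2.9 = 18.8000 m


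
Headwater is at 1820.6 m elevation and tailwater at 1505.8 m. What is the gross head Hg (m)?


Hg = 1820.6 - 1505.8 = 314.8000 m


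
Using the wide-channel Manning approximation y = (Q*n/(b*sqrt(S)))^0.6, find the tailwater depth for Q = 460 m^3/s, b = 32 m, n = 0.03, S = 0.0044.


y = (460 * 0.03 / (32 * 0.0044^0.5))^0.6 = 3.0747 m


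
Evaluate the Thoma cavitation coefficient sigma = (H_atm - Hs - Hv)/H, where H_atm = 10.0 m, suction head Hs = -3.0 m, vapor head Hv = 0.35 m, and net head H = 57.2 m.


sigma = (10.0 - (-3.0) - 0.35) / 57.2 = 0.2212


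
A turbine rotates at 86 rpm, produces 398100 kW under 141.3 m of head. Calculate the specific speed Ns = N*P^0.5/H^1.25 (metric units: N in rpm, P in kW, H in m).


Ns = 86 * 398100^0.5 / 141.3^1.25 = 111.3825


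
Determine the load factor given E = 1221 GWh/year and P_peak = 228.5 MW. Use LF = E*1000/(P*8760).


LF = 1221 * 1000 / (228.5 * 8760) = 0.6100


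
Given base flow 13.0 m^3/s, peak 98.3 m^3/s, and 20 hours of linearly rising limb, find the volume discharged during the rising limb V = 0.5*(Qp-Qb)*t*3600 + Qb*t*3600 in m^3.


V = 0.5*(98.3 - 13.0)*20*3600 + 13.0*20*3600 = 4.0068e+06 m^3


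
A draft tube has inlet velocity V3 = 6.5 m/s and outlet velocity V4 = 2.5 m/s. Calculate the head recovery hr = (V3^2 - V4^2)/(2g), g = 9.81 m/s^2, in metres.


hr = (6.5^2 - 2.5^2) / (2*9.81) = 1.8349 m


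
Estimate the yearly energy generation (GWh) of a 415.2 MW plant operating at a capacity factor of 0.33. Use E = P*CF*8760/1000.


E = 415.2 * 0.33 * 8760 / 1000 = 1200.2602 GWh


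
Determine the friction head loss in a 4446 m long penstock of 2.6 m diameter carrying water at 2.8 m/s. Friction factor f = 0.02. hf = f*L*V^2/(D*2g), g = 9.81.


hf = 0.02 * 4446 * 2.8^2 / (2.6 * 2 * 9.81) = 13.6661 m


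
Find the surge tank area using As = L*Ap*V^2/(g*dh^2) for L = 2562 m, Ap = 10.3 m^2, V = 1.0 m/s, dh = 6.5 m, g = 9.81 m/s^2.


As = 2562 * 10.3 * 1.0^2 / (9.81 * 6.5^2) = 63.6679 m^2


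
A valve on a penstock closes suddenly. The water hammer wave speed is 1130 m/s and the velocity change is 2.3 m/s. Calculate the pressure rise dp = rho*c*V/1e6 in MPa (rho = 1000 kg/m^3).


dp = 1000 * 1130 * 2.3 / 1e6 = 2.5990 MPa


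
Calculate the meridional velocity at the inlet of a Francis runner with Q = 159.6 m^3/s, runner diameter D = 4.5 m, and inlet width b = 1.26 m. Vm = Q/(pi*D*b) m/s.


Vm = 159.6 / (pi * 4.5 * 1.26) = 8.9598 m/s


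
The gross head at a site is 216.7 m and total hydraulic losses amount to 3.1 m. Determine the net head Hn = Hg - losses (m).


Hn = 216.7 - 3.1 = 213.6000 m


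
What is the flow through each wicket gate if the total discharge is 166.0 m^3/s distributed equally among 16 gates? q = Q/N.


q = 166.0 / 16 = 10.3750 m^3/s


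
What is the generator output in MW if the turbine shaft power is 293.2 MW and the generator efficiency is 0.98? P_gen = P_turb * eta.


P_gen = 293.2 * 0.98 = 287.3360 MW


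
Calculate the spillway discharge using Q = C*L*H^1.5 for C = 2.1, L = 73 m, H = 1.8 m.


Q = 2.1 * 73 * 1.8^1.5 = 370.2124 m^3/s


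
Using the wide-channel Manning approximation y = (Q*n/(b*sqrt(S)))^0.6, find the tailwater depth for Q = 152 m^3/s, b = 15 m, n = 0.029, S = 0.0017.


y = (152 * 0.029 / (15 * 0.0017^0.5))^0.6 = 3.2490 m


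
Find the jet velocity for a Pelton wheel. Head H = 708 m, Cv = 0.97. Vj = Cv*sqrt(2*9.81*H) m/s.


Vj = 0.97 * sqrt(2*9.81*708) = 114.3241 m/s


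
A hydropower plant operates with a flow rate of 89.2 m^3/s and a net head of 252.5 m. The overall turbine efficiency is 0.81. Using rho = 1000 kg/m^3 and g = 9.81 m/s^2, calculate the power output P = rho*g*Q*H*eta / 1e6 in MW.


P = 1000 * 9.81 * 89.2 * 252.5 * 0.81 / 1e6 = 178.9700 MW


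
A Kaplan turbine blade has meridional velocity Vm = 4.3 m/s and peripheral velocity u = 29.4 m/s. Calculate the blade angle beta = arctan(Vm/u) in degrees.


beta = arctan(4.3 / 29.4) = 8.3210 degrees


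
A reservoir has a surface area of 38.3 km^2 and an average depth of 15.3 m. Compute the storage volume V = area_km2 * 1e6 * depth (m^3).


V = 38.3 * 1e6 * 15.3 = 5.8599e+08 m^3


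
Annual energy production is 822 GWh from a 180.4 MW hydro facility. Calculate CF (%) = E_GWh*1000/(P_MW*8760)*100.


CF = 822 * 1000 / (180.4 * 8760) * 100 = 52.0153 %


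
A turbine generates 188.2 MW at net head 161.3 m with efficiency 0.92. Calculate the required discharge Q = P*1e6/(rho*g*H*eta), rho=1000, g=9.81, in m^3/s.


Q = 188.2 * 1e6 / (1000 * 9.81 * 161.3 * 0.92) = 129.2791 m^3/s


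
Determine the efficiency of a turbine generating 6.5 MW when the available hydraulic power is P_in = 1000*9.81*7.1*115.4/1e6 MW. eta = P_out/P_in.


P_in = 1000 * 9.81 * 7.1 * 115.4 / 1e6 = 8.0377 MW
eta = 6.5 / 8.0377 = 0.8087


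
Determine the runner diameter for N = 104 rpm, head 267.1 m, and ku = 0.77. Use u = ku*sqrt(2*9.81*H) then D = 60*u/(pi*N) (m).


u = 0.77 * sqrt(2*9.81*267.1) = 55.7413 m/s
D = 60 * 55.7413 / (pi * 104) = 10.2364 m


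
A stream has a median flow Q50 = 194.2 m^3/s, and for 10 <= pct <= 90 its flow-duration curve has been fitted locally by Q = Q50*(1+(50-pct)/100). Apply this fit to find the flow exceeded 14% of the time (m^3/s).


Q = 194.2 * (1 + (50 - 14)/100) = 264.1120 m^3/s


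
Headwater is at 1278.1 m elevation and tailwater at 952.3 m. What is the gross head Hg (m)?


Hg = 1278.1 - 952.3 = 325.8000 m


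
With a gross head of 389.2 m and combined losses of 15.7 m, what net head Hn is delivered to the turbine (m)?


Hn = 389.2 - 15.7 = 373.5000 m


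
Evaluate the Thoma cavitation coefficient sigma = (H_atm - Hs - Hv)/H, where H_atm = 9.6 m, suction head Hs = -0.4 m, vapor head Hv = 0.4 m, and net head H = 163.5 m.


sigma = (9.6 - (-0.4) - 0.4) / 163.5 = 0.0587


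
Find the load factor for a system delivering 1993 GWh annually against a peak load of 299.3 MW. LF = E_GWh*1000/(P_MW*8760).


LF = 1993 * 1000 / (299.3 * 8760) = 0.7601


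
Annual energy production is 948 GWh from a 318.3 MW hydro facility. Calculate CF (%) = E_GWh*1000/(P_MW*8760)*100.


CF = 948 * 1000 / (318.3 * 8760) * 100 = 33.9991 %


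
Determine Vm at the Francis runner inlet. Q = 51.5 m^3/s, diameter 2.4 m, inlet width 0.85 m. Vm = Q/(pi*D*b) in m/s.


Vm = 51.5 / (pi * 2.4 * 0.85) = 8.0358 m/s


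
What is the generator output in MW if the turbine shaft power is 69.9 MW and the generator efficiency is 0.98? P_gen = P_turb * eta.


P_gen = 69.9 * 0.98 = 68.5020 MW


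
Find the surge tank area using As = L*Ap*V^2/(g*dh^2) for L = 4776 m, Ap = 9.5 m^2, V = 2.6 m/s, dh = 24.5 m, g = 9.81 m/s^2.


As = 4776 * 9.5 * 2.6^2 / (9.81 * 24.5^2) = 52.0875 m^2


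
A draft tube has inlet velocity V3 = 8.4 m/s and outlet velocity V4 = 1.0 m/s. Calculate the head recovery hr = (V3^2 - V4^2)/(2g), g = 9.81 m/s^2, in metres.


hr = (8.4^2 - 1.0^2) / (2*9.81) = 3.5454 m


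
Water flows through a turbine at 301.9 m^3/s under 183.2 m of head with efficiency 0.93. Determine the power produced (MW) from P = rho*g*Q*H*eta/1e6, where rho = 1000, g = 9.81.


P = 1000 * 9.81 * 301.9 * 183.2 * 0.93 / 1e6 = 504.5922 MW


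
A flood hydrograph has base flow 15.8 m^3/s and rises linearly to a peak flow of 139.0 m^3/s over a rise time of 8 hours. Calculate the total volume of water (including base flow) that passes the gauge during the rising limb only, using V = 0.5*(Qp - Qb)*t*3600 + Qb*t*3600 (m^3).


V = 0.5*(139.0 - 15.8)*8*3600 + 15.8*8*3600 = 2.2291e+06 m^3


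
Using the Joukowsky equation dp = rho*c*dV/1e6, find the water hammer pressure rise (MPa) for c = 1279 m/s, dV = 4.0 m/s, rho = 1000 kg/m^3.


dp = 1000 * 1279 * 4.0 / 1e6 = 5.1160 MPa


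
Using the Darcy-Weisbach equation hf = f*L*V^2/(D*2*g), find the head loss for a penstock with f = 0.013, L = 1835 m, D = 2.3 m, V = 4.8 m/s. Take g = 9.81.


hf = 0.013 * 1835 * 4.8^2 / (2.3 * 2 * 9.81) = 12.1797 m


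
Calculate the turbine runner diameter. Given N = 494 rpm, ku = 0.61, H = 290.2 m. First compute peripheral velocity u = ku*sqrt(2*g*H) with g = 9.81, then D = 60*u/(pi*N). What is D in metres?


u = 0.61 * sqrt(2*9.81*290.2) = 46.0286 m/s
D = 60 * 46.0286 / (pi * 494) = 1.7795 m


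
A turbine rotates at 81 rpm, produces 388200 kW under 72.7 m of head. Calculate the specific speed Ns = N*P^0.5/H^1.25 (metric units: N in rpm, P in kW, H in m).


Ns = 81 * 388200^0.5 / 72.7^1.25 = 237.7359


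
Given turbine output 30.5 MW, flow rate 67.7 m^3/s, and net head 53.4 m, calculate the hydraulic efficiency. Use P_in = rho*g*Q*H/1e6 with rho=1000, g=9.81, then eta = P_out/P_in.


P_in = 1000 * 9.81 * 67.7 * 53.4 / 1e6 = 35.4649 MW
eta = 30.5 / 35.4649 = 0.8600


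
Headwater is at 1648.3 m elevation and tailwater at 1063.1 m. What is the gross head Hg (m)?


Hg = 1648.3 - 1063.1 = 585.2000 m


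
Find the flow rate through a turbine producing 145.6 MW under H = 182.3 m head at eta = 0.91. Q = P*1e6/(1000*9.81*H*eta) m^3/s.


Q = 145.6 * 1e6 / (1000 * 9.81 * 182.3 * 0.91) = 89.4673 m^3/s


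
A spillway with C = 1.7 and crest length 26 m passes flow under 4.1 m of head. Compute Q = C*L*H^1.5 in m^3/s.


Q = 1.7 * 26 * 4.1^1.5 = 366.9425 m^3/s


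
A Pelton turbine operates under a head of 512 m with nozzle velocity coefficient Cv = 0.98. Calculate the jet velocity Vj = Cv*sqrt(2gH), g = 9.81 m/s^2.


Vj = 0.98 * sqrt(2*9.81*512) = 98.2224 m/s


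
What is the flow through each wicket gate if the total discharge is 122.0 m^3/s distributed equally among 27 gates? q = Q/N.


q = 122.0 / 27 = 4.5185 m^3/s


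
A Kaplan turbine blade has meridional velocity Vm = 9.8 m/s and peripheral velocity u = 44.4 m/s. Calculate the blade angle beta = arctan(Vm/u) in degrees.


beta = arctan(9.8 / 44.4) = 12.4468 degrees


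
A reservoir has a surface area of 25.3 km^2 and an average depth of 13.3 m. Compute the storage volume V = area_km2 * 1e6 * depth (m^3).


V = 25.3 * 1e6 * 13.3 = 3.3649e+08 m^3


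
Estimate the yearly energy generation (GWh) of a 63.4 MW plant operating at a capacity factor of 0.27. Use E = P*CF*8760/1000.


E = 63.4 * 0.27 * 8760 / 1000 = 149.9537 GWh


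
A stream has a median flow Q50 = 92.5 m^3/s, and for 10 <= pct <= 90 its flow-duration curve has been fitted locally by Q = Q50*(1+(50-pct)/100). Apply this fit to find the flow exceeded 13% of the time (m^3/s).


Q = 92.5 * (1 + (50 - 13)/100) = 126.7250 m^3/s


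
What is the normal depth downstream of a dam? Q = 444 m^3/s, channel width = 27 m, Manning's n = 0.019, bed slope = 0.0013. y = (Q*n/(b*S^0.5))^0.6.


y = (444 * 0.019 / (27 * 0.0013^0.5))^0.6 = 3.6533 m


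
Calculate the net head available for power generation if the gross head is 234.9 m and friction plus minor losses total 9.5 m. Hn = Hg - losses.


Hn = 234.9 - 9.5 = 225.4000 m


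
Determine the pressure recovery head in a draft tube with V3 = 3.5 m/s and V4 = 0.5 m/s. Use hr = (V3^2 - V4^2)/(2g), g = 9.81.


hr = (3.5^2 - 0.5^2) / (2*9.81) = 0.6116 m


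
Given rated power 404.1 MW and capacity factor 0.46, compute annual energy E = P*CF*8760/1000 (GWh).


E = 404.1 * 0.46 * 8760 / 1000 = 1628.3614 GWh


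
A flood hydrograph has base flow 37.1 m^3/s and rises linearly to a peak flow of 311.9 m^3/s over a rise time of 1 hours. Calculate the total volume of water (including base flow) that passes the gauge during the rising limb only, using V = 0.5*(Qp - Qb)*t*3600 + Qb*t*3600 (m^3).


V = 0.5*(311.9 - 37.1)*1*3600 + 37.1*1*3600 = 628200.0000 m^3


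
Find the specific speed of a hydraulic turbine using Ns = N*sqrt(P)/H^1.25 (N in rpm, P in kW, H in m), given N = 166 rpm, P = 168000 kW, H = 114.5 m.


Ns = 166 * 168000^0.5 / 114.5^1.25 = 181.6586


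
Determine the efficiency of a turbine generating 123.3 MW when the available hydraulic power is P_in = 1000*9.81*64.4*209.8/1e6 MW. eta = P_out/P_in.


P_in = 1000 * 9.81 * 64.4 * 209.8 / 1e6 = 132.5441 MW
eta = 123.3 / 132.5441 = 0.9303


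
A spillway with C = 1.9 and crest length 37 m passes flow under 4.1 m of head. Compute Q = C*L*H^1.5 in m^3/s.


Q = 1.9 * 37 * 4.1^1.5 = 583.6213 m^3/s


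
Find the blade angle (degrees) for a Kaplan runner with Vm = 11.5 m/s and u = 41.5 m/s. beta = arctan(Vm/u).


beta = arctan(11.5 / 41.5) = 15.4885 degrees


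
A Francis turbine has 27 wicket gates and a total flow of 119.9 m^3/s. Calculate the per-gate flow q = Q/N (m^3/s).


q = 119.9 / 27 = 4.4407 m^3/s


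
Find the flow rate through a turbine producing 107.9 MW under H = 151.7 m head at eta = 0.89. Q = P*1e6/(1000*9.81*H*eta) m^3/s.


Q = 107.9 * 1e6 / (1000 * 9.81 * 151.7 * 0.89) = 81.4661 m^3/s


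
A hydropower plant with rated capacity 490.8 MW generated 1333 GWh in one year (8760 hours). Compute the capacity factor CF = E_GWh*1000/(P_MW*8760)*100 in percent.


CF = 1333 * 1000 / (490.8 * 8760) * 100 = 31.0043 %


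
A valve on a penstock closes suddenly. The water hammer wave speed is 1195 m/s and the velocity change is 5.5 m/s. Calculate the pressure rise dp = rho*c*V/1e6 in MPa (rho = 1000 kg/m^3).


dp = 1000 * 1195 * 5.5 / 1e6 = 6.5725 MPa


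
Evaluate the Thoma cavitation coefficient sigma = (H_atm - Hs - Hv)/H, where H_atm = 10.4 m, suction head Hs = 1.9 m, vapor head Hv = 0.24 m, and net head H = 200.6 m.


sigma = (10.4 - 1.9 - 0.24) / 200.6 = 0.0412


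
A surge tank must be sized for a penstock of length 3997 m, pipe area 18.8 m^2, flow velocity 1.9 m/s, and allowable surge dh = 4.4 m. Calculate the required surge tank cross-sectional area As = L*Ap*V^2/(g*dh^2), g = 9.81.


As = 3997 * 18.8 * 1.9^2 / (9.81 * 4.4^2) = 1428.3178 m^2


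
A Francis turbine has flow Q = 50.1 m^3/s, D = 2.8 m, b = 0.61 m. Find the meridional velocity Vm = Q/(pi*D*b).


Vm = 50.1 / (pi * 2.8 * 0.61) = 9.3368 m/s


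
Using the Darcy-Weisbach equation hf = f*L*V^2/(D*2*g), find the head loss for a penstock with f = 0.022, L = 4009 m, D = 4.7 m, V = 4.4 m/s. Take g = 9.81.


hf = 0.022 * 4009 * 4.4^2 / (4.7 * 2 * 9.81) = 18.5169 m


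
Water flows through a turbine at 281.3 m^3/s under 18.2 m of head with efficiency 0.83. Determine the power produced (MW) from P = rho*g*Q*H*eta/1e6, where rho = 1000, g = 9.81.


P = 1000 * 9.81 * 281.3 * 18.2 * 0.83 / 1e6 = 41.6858 MW


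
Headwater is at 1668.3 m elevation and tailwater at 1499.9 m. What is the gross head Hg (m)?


Hg = 1668.3 - 1499.9 = 168.4000 m


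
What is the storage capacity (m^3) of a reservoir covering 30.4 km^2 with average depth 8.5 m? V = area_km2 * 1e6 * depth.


V = 30.4 * 1e6 * 8.5 = 2.5840e+08 m^3


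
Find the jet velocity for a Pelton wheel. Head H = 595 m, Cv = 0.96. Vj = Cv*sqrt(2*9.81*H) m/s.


Vj = 0.96 * sqrt(2*9.81*595) = 103.7240 m/s


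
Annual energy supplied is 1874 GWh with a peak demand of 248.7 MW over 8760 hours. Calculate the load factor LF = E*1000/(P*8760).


LF = 1874 * 1000 / (248.7 * 8760) = 0.8602


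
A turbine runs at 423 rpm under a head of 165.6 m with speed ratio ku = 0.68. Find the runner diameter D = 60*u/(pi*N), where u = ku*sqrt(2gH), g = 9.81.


u = 0.68 * sqrt(2*9.81*165.6) = 38.7604 m/s
D = 60 * 38.7604 / (pi * 423) = 1.7500 m


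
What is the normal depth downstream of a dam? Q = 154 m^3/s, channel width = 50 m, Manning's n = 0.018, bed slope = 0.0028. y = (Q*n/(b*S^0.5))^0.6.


y = (154 * 0.018 / (50 * 0.0028^0.5))^0.6 = 1.0284 m


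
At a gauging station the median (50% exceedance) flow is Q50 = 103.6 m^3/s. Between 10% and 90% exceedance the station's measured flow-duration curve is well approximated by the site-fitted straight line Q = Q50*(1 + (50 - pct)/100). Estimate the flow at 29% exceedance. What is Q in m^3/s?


Q = 103.6 * (1 + (50 - 29)/100) = 125.3560 m^3/s


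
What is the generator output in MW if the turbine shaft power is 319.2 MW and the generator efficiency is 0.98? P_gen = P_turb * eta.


P_gen = 319.2 * 0.98 = 312.8160 MW


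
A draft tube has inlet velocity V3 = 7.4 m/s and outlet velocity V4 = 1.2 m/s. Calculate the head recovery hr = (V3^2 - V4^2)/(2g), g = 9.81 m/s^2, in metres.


hr = (7.4^2 - 1.2^2) / (2*9.81) = 2.7176 m


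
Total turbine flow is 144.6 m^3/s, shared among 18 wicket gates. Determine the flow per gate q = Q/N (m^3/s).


q = 144.6 / 18 = 8.0333 m^3/s


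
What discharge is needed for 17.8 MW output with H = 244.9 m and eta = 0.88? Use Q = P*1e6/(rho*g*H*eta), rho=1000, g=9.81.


Q = 17.8 * 1e6 / (1000 * 9.81 * 244.9 * 0.88) = 8.4194 m^3/s


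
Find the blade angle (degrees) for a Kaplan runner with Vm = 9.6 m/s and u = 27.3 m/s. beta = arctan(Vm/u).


beta = arctan(9.6 / 27.3) = 19.3741 degrees


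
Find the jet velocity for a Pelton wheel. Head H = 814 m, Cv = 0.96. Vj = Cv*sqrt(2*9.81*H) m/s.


Vj = 0.96 * sqrt(2*9.81*814) = 121.3201 m/s


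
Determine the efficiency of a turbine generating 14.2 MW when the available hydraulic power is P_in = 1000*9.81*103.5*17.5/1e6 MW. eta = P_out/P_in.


P_in = 1000 * 9.81 * 103.5 * 17.5 / 1e6 = 17.7684 MW
eta = 14.2 / 17.7684 = 0.7992


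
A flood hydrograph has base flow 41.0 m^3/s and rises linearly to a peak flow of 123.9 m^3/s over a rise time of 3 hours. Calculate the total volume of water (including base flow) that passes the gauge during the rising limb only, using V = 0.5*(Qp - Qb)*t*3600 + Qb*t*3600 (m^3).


V = 0.5*(123.9 - 41.0)*3*3600 + 41.0*3*3600 = 890460.0000 m^3


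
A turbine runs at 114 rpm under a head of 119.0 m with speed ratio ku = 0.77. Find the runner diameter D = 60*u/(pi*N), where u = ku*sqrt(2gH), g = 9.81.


u = 0.77 * sqrt(2*9.81*119.0) = 37.2061 m/s
D = 60 * 37.2061 / (pi * 114) = 6.2332 m


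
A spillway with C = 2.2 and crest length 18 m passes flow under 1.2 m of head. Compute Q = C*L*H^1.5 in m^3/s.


Q = 2.2 * 18 * 1.2^1.5 = 52.0556 m^3/s


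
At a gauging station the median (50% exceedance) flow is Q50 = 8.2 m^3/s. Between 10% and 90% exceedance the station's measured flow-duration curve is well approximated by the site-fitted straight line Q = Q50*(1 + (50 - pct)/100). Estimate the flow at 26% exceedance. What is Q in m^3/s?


Q = 8.2 * (1 + (50 - 26)/100) = 10.1680 m^3/s


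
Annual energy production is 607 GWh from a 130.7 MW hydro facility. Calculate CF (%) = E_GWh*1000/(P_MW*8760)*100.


CF = 607 * 1000 / (130.7 * 8760) * 100 = 53.0162 %


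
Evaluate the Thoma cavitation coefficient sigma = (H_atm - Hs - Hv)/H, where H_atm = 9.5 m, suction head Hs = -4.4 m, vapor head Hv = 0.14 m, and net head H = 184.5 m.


sigma = (9.5 - (-4.4) - 0.14) / 184.5 = 0.0746


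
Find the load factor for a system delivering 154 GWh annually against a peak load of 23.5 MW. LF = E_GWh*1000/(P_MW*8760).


LF = 154 * 1000 / (23.5 * 8760) = 0.7481


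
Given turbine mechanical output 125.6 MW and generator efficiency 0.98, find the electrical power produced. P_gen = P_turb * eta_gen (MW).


P_gen = 125.6 * 0.98 = 123.0880 MW


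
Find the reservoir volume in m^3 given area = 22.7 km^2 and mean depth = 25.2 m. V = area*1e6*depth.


V = 22.7 * 1e6 * 25.2 = 5.7204e+08 m^3


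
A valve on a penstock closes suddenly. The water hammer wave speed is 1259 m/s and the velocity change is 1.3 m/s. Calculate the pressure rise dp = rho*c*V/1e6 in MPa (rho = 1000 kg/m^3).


dp = 1000 * 1259 * 1.3 / 1e6 = 1.6367 MPa


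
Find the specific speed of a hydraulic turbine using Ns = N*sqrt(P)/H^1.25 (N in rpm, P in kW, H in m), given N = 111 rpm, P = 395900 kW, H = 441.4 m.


Ns = 111 * 395900^0.5 / 441.4^1.25 = 34.5204


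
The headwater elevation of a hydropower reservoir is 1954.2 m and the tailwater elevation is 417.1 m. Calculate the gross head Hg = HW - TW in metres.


Hg = 1954.2 - 417.1 = 1537.1000 m


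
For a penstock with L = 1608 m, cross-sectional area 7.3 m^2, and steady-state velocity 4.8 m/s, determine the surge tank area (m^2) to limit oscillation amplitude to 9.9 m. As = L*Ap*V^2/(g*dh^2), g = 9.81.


As = 1608 * 7.3 * 4.8^2 / (9.81 * 9.9^2) = 281.2885 m^2


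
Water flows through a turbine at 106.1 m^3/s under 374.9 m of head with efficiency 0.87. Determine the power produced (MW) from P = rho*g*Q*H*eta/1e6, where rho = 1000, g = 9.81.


P = 1000 * 9.81 * 106.1 * 374.9 * 0.87 / 1e6 = 339.4838 MW


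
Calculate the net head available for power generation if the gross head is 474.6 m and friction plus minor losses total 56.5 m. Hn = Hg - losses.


Hn = 474.6 - 56.5 = 418.1000 m


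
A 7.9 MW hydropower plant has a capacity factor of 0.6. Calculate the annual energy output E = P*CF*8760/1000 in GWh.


E = 7.9 * 0.6 * 8760 / 1000 = 41.5224 GWh


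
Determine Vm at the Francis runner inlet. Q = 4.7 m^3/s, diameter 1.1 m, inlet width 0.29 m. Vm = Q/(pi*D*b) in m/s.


Vm = 4.7 / (pi * 1.1 * 0.29) = 4.6898 m/s


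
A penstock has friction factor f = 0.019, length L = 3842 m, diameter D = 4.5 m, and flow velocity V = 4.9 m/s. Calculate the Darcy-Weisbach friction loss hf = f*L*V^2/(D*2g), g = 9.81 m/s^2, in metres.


hf = 0.019 * 3842 * 4.9^2 / (4.5 * 2 * 9.81) = 19.8514 m


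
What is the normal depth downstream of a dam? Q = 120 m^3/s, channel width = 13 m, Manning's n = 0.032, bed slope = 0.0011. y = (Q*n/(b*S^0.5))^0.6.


y = (120 * 0.032 / (13 * 0.0011^0.5))^0.6 = 3.7138 m


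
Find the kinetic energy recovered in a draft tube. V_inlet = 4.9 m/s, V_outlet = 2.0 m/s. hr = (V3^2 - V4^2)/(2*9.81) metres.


hr = (4.9^2 - 2.0^2) / (2*9.81) = 1.0199 m


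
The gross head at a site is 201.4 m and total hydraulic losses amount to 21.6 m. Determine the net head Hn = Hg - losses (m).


Hn = 201.4 - 21.6 = 179.8000 m


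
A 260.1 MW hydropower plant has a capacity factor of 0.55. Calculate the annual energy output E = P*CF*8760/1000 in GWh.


E = 260.1 * 0.55 * 8760 / 1000 = 1253.1618 GWh


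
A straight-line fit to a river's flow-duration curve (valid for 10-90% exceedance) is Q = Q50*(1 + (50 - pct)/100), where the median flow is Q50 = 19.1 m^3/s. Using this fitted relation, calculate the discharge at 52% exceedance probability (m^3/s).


Q = 19.1 * (1 + (50 - 52)/100) = 18.7180 m^3/s


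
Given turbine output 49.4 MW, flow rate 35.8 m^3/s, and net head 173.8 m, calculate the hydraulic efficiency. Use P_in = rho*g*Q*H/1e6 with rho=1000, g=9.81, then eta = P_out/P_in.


P_in = 1000 * 9.81 * 35.8 * 173.8 / 1e6 = 61.0382 MW
eta = 49.4 / 61.0382 = 0.8093


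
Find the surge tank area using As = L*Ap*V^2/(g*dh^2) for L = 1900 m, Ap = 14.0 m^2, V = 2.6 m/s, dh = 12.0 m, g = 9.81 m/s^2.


As = 1900 * 14.0 * 2.6^2 / (9.81 * 12.0^2) = 127.2907 m^2


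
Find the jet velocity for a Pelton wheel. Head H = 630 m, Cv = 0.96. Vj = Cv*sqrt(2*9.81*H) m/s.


Vj = 0.96 * sqrt(2*9.81*630) = 106.7311 m/s


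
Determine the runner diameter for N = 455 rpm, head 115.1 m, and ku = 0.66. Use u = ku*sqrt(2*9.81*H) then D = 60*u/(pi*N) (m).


u = 0.66 * sqrt(2*9.81*115.1) = 31.3640 m/s
D = 60 * 31.3640 / (pi * 455) = 1.3165 m


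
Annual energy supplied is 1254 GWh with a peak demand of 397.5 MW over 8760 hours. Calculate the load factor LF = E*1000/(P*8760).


LF = 1254 * 1000 / (397.5 * 8760) = 0.3601


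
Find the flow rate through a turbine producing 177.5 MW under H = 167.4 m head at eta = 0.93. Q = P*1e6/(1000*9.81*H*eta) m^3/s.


Q = 177.5 * 1e6 / (1000 * 9.81 * 167.4 * 0.93) = 116.2227 m^3/s


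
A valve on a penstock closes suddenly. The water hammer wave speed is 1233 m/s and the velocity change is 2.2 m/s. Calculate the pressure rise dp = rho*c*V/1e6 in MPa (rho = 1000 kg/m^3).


dp = 1000 * 1233 * 2.2 / 1e6 = 2.7126 MPa


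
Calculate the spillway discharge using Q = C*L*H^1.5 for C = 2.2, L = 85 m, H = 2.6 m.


Q = 2.2 * 85 * 2.6^1.5 = 783.9739 m^3/s


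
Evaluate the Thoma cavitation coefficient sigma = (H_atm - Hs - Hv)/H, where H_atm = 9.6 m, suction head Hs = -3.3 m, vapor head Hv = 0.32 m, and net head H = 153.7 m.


sigma = (9.6 - (-3.3) - 0.32) / 153.7 = 0.0818


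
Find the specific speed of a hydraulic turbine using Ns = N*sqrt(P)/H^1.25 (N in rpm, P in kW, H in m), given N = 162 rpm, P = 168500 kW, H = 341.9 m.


Ns = 162 * 168500^0.5 / 341.9^1.25 = 45.2315


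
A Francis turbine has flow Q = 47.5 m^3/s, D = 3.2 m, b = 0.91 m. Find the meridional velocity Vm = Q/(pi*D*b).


Vm = 47.5 / (pi * 3.2 * 0.91) = 5.1922 m/s


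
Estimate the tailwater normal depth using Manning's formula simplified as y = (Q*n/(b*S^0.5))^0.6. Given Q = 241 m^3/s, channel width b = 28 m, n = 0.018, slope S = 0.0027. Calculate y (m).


y = (241 * 0.018 / (28 * 0.0027^0.5))^0.6 = 1.9261 m


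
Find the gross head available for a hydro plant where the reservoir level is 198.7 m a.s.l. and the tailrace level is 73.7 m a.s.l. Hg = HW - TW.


Hg = 198.7 - 73.7 = 125.0000 m


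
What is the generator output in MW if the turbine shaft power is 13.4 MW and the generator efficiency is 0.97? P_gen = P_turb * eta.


P_gen = 13.4 * 0.97 = 12.9980 MW


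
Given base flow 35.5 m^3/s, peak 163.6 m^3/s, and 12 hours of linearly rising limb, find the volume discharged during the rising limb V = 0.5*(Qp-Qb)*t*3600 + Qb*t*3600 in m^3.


V = 0.5*(163.6 - 35.5)*12*3600 + 35.5*12*3600 = 4.3006e+06 m^3


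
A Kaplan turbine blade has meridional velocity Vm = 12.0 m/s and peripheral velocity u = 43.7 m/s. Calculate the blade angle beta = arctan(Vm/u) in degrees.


beta = arctan(12.0 / 43.7) = 15.3549 degrees


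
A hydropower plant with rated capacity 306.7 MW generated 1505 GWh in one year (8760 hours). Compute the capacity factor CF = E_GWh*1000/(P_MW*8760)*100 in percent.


CF = 1505 * 1000 / (306.7 * 8760) * 100 = 56.0168 %


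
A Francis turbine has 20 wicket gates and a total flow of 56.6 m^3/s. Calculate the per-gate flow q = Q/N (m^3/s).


q = 56.6 / 20 = 2.8300 m^3/s


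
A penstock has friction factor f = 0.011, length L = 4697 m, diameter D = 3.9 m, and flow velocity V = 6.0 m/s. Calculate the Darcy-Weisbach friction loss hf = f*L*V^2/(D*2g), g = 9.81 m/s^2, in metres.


hf = 0.011 * 4697 * 6.0^2 / (3.9 * 2 * 9.81) = 24.3082 m


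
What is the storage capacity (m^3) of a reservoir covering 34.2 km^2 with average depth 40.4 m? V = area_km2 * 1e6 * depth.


V = 34.2 * 1e6 * 40.4 = 1.3817e+09 m^3


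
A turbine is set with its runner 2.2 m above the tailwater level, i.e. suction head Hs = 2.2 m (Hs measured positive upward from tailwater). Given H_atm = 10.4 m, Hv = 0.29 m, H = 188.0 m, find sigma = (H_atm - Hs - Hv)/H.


sigma = (10.4 - 2.2 - 0.29) / 188.0 = 0.0421


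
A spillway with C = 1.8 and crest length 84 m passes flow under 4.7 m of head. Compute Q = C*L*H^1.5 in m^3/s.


Q = 1.8 * 84 * 4.7^1.5 = 1540.6308 m^3/s


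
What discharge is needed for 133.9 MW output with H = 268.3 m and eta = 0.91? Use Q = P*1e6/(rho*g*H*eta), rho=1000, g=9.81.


Q = 133.9 * 1e6 / (1000 * 9.81 * 268.3 * 0.91) = 55.9049 m^3/s


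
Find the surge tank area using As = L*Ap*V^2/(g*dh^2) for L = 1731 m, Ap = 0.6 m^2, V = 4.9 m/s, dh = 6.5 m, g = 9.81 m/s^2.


As = 1731 * 0.6 * 4.9^2 / (9.81 * 6.5^2) = 60.1651 m^2


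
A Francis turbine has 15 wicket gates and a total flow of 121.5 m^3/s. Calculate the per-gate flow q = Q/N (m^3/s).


q = 121.5 / 15 = 8.1000 m^3/s


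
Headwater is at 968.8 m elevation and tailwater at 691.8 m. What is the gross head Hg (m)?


Hg = 968.8 - 691.8 = 277.0000 m


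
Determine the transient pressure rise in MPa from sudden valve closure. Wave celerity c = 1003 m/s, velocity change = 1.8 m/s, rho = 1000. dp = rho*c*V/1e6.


dp = 1000 * 1003 * 1.8 / 1e6 = 1.8054 MPa


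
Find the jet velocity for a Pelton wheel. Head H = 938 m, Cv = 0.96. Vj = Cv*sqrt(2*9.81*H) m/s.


Vj = 0.96 * sqrt(2*9.81*938) = 130.2333 m/s


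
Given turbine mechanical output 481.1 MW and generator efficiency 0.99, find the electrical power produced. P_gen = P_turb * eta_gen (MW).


P_gen = 481.1 * 0.99 = 476.2890 MW


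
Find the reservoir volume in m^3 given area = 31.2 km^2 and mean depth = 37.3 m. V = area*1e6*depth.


V = 31.2 * 1e6 * 37.3 = 1.1638e+09 m^3


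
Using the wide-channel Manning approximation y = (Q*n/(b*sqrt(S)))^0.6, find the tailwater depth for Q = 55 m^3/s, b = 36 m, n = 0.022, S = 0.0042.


y = (55 * 0.022 / (36 * 0.0042^0.5))^0.6 = 0.6744 m


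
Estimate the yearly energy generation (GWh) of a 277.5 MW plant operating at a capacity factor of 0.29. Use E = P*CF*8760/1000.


E = 277.5 * 0.29 * 8760 / 1000 = 704.9610 GWh


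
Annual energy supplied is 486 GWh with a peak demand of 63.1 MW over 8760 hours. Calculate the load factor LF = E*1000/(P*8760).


LF = 486 * 1000 / (63.1 * 8760) = 0.8792


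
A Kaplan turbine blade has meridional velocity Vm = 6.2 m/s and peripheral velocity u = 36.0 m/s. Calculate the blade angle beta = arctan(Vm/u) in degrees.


beta = arctan(6.2 / 36.0) = 9.7717 degrees


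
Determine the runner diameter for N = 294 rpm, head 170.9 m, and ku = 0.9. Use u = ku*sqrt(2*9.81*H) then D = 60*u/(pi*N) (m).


u = 0.9 * sqrt(2*9.81*170.9) = 52.1150 m/s
D = 60 * 52.1150 / (pi * 294) = 3.3855 m


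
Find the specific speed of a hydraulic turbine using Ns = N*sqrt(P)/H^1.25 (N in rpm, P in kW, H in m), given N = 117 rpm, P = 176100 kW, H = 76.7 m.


Ns = 117 * 176100^0.5 / 76.7^1.25 = 216.3074
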